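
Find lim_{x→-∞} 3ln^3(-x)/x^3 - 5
The quotient is an ∞/∞ indeterminate form as x → -∞.
Compare growth rates of the dominant terms (exponentials ≫ polynomials ≫ logarithms), or apply L'Hôpital's rule; the quotient → 0.
Adding the constant: 0 - 5 = -5. Limit = -5.

Final answer: -5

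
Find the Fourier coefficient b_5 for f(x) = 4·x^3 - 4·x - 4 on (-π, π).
b_5 = (1/π) ∫_{-π}^{π} f(x)·sin(5x) dx.
Evaluate the integral (use parity and integration by parts as needed): b_5 = -248/125 + 8·π^2/5.

Final answer: -248/125 + 8·π^2/5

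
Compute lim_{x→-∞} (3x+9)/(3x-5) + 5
Evaluate the dominant behaviour as x → -∞; each term tends to a finite value or vanishes.
Limit = 6.

Final answer: 6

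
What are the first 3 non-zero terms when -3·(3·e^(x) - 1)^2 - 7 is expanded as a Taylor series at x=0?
-45·x^2 - 36·x - 19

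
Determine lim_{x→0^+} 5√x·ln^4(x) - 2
The product is a 0·∞ indeterminate form at x → 0⁺.
Rewrite the product as 5·ln^4(x) / x^(-1/2) and apply L'Hôpital, or use the standard hierarchy x^(-1/2) ≫ |ln x|^4 as x → 0⁺.
The indeterminate product → 0, so the limit = -2.

Final answer: -2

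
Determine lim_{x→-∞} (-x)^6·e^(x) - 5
The product is a 0·∞ indeterminate form at x → -∞.
Rewrite the product as (-x)^6 / e^(-x) (an ∞/∞ form) and apply L'Hôpital, or use the standard hierarchy e^(|x|) ≫ |(-x)^6| as x → -∞.
The indeterminate product → 0, so the limit = -5.

Final answer: -5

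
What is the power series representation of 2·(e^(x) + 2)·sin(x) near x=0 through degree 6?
-x^6/45 - x^5/30 + 2·x^2 + 6·x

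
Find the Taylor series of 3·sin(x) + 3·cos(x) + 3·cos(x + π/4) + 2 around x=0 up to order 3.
x^3·(-1/2 + √(2)/4) + x^2·(-3/2 - 3·√(2)/4) + x·(3 - 3·√(2)/2) + 3·√(2)/2 + 5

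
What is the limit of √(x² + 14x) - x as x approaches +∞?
This is an ∞ − ∞ indeterminate form.
Multiply and divide by the conjugate √(x²+14x) + x; the x² terms cancel, leaving (14x)/(√(x²+14x)+x) → 14/2 = 7.
Limit = 7.

Final answer: 7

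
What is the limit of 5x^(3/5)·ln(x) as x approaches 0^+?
This is a 0·∞ indeterminate form at x → 0⁺.
Rewrite the product as 5·ln(x) / x^(-3/5) and apply L'Hôpital, or use the standard hierarchy x^(-3/5) ≫ |ln x| as x → 0⁺.
The indeterminate product → 0, so the limit = 0.

Final answer: 0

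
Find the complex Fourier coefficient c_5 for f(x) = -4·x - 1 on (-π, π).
Compute the real Fourier coefficients first: a_5 = 0, b_5 = -8/5.
Then c_5 = (a_5 − i·b_5)/2 = 4·i/5.

Final answer: 4·i/5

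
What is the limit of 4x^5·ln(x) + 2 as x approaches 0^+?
The product is a 0·∞ indeterminate form at x → 0⁺.
Rewrite the product as 4·ln(x) / x^(-5) and apply L'Hôpital, or use the standard hierarchy x^(-5) ≫ |ln x| as x → 0⁺.
The indeterminate product → 0, so the limit = 2.

Final answer: 2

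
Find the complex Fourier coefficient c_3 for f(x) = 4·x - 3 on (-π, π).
Compute the real Fourier coefficients first: a_3 = 0, b_3 = 8/3.
Then c_3 = (a_3 − i·b_3)/2 = -4·i/3.

Final answer: -4·i/3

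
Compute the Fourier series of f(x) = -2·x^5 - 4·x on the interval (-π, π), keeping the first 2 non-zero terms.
(-488 - 4·π^4 + 80·π^2)·sin(x) + (-10·π^2 + 19 + 2·π^4)·sin(2·x)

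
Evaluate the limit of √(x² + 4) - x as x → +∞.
This is an ∞ − ∞ indeterminate form.
Multiply and divide by the conjugate √(x²+4) + x; the x² terms cancel, leaving 4/(√(x²+4)+x) → 0.
Limit = 0.

Final answer: 0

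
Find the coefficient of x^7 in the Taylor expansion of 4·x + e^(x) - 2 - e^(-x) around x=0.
Expand to order 7: 4·x + e^(x) - 2 - e^(-x) = x^7/2520 + x^5/60 + x^3/3 + 6·x - 2 + O(x^8).
The coefficient of x^7 is 1/2520.

Final answer: 1/2520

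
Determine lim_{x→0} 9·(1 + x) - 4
Direct substitution at x = 0 gives 5.

Final answer: 5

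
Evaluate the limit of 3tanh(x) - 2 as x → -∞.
Evaluate the dominant behaviour as x → -∞; each term tends to a finite value or vanishes.
Limit = -5.

Final answer: -5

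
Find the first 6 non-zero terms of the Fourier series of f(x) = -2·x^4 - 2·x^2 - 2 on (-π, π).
(-88 + 16·π^2)·cos(x) + (4 - 4·π^2)·cos(2·x) + (-8/27 + 16·π^2/9)·cos(3·x) + (-π^2 - 1/8)·cos(4·x) + (104/625 + 16·π^2/25)·cos(5·x) - 2·π^4/5 - 2·π^2/3 - 2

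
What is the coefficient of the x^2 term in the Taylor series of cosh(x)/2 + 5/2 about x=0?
Expand to order 2: cosh(x)/2 + 5/2 = x^2/4 + 3 + O(x^3).
The coefficient of x^2 is 1/4.

Final answer: 1/4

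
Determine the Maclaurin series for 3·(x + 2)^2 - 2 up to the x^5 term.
3·x^2 + 12·x + 10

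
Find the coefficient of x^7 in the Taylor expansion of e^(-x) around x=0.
Expand to order 7: e^(-x) = -x^7/5040 + x^6/720 - x^5/120 + x^4/24 - x^3/6 + x^2/2 - x + 1 + O(x^8).
The coefficient of x^7 is -1/5040.

Final answer: -1/5040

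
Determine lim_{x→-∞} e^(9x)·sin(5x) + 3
Evaluate the dominant behaviour as x → -∞; each term tends to a finite value or vanishes.
Limit = 3.

Final answer: 3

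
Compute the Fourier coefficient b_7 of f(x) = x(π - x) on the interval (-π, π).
b_7 = (1/π) ∫_{-π}^{π} f(x)·sin(7x) dx.
Evaluate the integral (use parity and integration by parts as needed): b_7 = 2·π/7.

Final answer: 2·π/7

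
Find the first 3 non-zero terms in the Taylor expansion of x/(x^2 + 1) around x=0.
x^5 - x^3 + x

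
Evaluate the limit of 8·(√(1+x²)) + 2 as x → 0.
Direct substitution at x = 0 gives 10.

Final answer: 10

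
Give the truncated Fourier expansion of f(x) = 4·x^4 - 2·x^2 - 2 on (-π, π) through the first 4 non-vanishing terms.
(200 - 32·π^2)·cos(x) + (-14 + 8·π^2)·cos(2·x) + (88/27 - 32·π^2/9)·cos(3·x) - 2·π^2/3 - 2 + 4·π^4/5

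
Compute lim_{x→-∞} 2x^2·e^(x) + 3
The product is a 0·∞ indeterminate form at x → -∞.
Rewrite the product as 2x^2 / e^(-x) (an ∞/∞ form) and apply L'Hôpital, or use the standard hierarchy e^(|x|) ≫ |x^2| as x → -∞.
The indeterminate product → 0, so the limit = 3.

Final answer: 3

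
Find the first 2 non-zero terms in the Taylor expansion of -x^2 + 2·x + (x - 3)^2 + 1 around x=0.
10 - 4·x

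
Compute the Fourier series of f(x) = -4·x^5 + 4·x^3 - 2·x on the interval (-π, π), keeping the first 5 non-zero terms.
(-1012 - 8·π^4 + 168·π^2)·sin(x) + (-24·π^2 + 38 + 4·π^4)·sin(2·x) + (-8·π^4/3 - 572/81 + 232·π^2/27)·sin(3·x) + (-9·π^2/2 + 43/16 + 2·π^4)·sin(4·x) + (-8·π^4/5 - 932/625 + 72·π^2/25)·sin(5·x)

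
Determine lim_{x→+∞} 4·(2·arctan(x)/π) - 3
Evaluate the dominant behaviour as x → +∞; each term tends to a finite value or vanishes.
Limit = 1.

Final answer: 1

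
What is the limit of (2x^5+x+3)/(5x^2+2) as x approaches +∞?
This is an ∞/∞ indeterminate form as x → +∞.
Divide numerator and denominator by x^5 and let the lower-order terms vanish; the numerator's degree 5 exceeds the denominator's degree 2, so the quotient diverges.
Limit = ∞.

Final answer: ∞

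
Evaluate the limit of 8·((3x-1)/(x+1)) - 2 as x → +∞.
Evaluate the dominant behaviour as x → +∞; each term tends to a finite value or vanishes.
Limit = 22.

Final answer: 22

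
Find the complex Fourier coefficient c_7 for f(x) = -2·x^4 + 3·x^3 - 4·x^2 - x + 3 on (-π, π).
Compute the real Fourier coefficients first: a_7 = 688/2401 + 16·π^2/49, b_7 = -134/343 + 6·π^2/7.
Then c_7 = (a_7 − i·b_7)/2 = 344/2401 + 8·π^2/49 - 3·i·π^2/7 + 67·i/343.

Final answer: 344/2401 + 8·π^2/49 - 3·i·π^2/7 + 67·i/343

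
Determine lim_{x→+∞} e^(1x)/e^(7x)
This is an ∞/∞ indeterminate form as x → +∞.
Rewrite e^(1x)/e^(7x) = e^((1−7)x) = e^(-6x); the exponent coefficient is -6 < 0 so e^(-6x) → 0.
Limit = 0.

Final answer: 0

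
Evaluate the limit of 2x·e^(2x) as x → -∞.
This is a 0·∞ indeterminate form at x → -∞.
Rewrite the product as 2x / e^(-2x) (an ∞/∞ form) and apply L'Hôpital, or use the standard hierarchy e^(2|x|) ≫ |x| as x → -∞.
The indeterminate product → 0, so the limit = 0.

Final answer: 0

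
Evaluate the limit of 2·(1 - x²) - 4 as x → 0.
Direct substitution at x = 0 gives -2.

Final answer: -2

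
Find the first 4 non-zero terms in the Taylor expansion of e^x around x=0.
x^3/6 + x^2/2 + x + 1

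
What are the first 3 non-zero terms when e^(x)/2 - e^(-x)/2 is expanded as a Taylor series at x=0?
x^5/120 + x^3/6 + x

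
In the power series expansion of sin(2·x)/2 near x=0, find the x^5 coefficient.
Expand to order 5: sin(2·x)/2 = 2·x^5/15 - 2·x^3/3 + x + O(x^6).
The coefficient of x^5 is 2/15.

Final answer: 2/15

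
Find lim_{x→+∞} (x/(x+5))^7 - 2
As x → +∞: x/(x+5) = 1/(1 + 5/x) → 1, and the 7th power of a limit-1 base also → 1; with the additive constant, 1 - 2 = -1.
Limit = -1.

Final answer: -1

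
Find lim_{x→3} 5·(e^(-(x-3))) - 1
Direct substitution at x = 3 gives 4.

Final answer: 4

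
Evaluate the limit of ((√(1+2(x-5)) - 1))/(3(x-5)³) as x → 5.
Both numerator and denominator → 0 as x → 5; this is a 0/0 indeterminate form.
Expand each to leading order near x = 5: numerator ~ (x - 5), denominator ~ 3·(x - 5)^3.
The limit of the ratio is ∞.

Final answer: ∞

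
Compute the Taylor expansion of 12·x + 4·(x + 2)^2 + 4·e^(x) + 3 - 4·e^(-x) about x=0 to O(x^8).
x^7/630 + x^5/15 + 4·x^3/3 + 4·x^2 + 36·x + 19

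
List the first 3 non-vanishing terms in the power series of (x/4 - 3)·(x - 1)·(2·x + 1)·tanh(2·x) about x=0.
-41·x^3/2 + 11·x^2/2 + 6·x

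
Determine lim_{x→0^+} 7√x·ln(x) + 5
The product is a 0·∞ indeterminate form at x → 0⁺.
Rewrite the product as 7·ln(x) / x^(-1/2) and apply L'Hôpital, or use the standard hierarchy x^(-1/2) ≫ |ln x| as x → 0⁺.
The indeterminate product → 0, so the limit = 5.

Final answer: 5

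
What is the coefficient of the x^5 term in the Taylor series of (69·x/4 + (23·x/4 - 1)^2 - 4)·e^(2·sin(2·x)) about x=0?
3013/10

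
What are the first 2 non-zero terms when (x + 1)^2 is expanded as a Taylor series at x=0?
2·x + 1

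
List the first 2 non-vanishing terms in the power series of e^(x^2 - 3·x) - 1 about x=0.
11·x^2/2 - 3·x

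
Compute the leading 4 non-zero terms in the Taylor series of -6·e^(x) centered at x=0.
-x^3 - 3·x^2 - 6·x - 6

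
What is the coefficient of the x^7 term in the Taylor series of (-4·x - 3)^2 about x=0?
Expand to order 7: (-4·x - 3)^2 = 16·x^2 + 24·x + 9 + O(x^8).
The coefficient of x^7 is 0.

Final answer: 0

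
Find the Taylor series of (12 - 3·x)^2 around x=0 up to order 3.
9·x^2 - 72·x + 144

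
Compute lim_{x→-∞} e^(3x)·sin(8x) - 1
Evaluate the dominant behaviour as x → -∞; each term tends to a finite value or vanishes.
Limit = -1.

Final answer: -1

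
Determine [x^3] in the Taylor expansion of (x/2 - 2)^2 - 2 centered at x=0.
Expand to order 3: (x/2 - 2)^2 - 2 = x^2/4 - 2·x + 2 + O(x^4).
The coefficient of x^3 is 0.

Final answer: 0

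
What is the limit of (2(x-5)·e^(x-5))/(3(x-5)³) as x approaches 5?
Both numerator and denominator → 0 as x → 5; this is a 0/0 indeterminate form.
Expand each to leading order near x = 5: numerator ~ 2·(x - 5), denominator ~ 3·(x - 5)^3.
The limit of the ratio is ∞.

Final answer: ∞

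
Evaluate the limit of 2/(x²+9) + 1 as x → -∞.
Evaluate the dominant behaviour as x → -∞; each term tends to a finite value or vanishes.
Limit = 1.

Final answer: 1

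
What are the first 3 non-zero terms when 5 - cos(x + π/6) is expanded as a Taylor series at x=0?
√(3)·x^2/4 + x/2 - √(3)/2 + 5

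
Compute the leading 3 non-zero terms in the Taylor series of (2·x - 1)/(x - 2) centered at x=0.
-3·x^2/8 - 3·x/4 + 1/2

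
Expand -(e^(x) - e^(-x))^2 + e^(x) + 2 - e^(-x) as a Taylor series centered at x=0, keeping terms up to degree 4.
-4·x^4/3 + x^3/3 - 4·x^2 + 2·x + 2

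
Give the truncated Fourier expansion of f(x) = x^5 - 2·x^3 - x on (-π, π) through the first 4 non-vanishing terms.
(-44·π^2 + 2·π^4 + 262)·sin(x) + (-π^4 - 19/2 + 7·π^2)·sin(2·x) + (-76·π^2/27 + 98/81 + 2·π^4/3)·sin(3·x) + (-π^4/2 - 7/64 + 13·π^2/8)·sin(4·x)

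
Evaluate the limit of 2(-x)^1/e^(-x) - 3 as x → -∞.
The quotient is an ∞/∞ indeterminate form as x → -∞.
Compare growth rates of the dominant terms (exponentials ≫ polynomials ≫ logarithms), or apply L'Hôpital's rule; the quotient → 0.
Adding the constant: 0 - 3 = -3. Limit = -3.

Final answer: -3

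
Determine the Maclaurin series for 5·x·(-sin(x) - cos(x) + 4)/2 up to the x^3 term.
5·x^3/4 - 5·x^2/2 + 15·x/2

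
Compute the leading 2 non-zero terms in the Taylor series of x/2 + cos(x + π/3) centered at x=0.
x·(1/2 - √(3)/2) + 1/2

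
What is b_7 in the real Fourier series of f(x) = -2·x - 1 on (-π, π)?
b_7 = (1/π) ∫_{-π}^{π} f(x)·sin(7x) dx.
Evaluate the integral (use parity and integration by parts as needed): b_7 = -4/7.

Final answer: -4/7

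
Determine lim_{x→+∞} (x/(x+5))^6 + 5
As x → +∞: x/(x+5) = 1/(1 + 5/x) → 1, and the 6th power of a limit-1 base also → 1; with the additive constant, 1 + 5 = 6.
Limit = 6.

Final answer: 6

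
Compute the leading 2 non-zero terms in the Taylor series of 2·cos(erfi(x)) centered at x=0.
-4·x^2/π + 2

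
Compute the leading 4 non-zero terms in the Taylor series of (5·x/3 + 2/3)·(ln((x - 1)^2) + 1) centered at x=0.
-19·x^3/9 - 4·x^2 + x/3 + 2/3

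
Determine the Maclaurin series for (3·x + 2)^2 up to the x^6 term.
9·x^2 + 12·x + 4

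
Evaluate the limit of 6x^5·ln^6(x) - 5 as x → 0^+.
The product is a 0·∞ indeterminate form at x → 0⁺.
Rewrite the product as 6·ln^6(x) / x^(-5) and apply L'Hôpital, or use the standard hierarchy x^(-5) ≫ |ln x|^6 as x → 0⁺.
The indeterminate product → 0, so the limit = -5.

Final answer: -5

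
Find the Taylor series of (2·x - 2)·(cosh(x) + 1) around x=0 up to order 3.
x^3 - x^2 + 4·x - 4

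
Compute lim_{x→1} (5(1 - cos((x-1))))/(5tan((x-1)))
Both numerator and denominator → 0 as x → 1; this is a 0/0 indeterminate form.
Expand each to leading order near x = 1: numerator ~ 5·(x - 1)^2/2, denominator ~ 5·(x - 1).
The limit of the ratio is 0.

Final answer: 0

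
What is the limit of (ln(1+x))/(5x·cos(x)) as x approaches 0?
Both numerator and denominator → 0 as x → 0; this is a 0/0 indeterminate form.
Expand each to leading order near x = 0: numerator ~ x, denominator ~ 5·x.
The limit of the ratio is 1/5.

Final answer: 1/5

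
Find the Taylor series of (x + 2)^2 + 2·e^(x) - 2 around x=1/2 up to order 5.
2·e^(1/2) + 17/4 + (2·e^(1/2) + 5)·(x - 1/2) + (1 + e^(1/2))·(x - 1/2)^2 + e^(1/2)·(x - 1/2)^3/3 + e^(1/2)·(x - 1/2)^4/12 + e^(1/2)·(x - 1/2)^5/60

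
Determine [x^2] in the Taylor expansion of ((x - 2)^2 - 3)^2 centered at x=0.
Expand to order 2: ((x - 2)^2 - 3)^2 = 18·x^2 - 8·x + 1 + O(x^3).
The coefficient of x^2 is 18.

Final answer: 18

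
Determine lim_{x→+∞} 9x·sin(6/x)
As x → +∞: let u = 6/x → 0⁺; then 9·x·sin(6/x) = 9·6·sin(u)/u → 9·6·1 = 54.
Limit = 54.

Final answer: 54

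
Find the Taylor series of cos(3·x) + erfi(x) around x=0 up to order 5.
x^5/(5·√(π)) + 27·x^4/8 + 2·x^3/(3·√(π)) - 9·x^2/2 + 2·x/√(π) + 1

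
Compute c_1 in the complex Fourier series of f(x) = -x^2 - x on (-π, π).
Compute the real Fourier coefficients first: a_1 = 4, b_1 = -2.
Then c_1 = (a_1 − i·b_1)/2 = 2 + i.

Final answer: 2 + i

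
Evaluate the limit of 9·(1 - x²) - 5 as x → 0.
Direct substitution at x = 0 gives 4.

Final answer: 4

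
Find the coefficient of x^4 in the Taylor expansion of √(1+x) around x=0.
Expand to order 4: √(1+x) = -5·x^4/128 + x^3/16 - x^2/8 + x/2 + 1 + O(x^5).
The coefficient of x^4 is -5/128.

Final answer: -5/128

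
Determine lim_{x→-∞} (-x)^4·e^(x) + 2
The product is a 0·∞ indeterminate form at x → -∞.
Rewrite the product as (-x)^4 / e^(-x) (an ∞/∞ form) and apply L'Hôpital, or use the standard hierarchy e^(|x|) ≫ |(-x)^4| as x → -∞.
The indeterminate product → 0, so the limit = 2.

Final answer: 2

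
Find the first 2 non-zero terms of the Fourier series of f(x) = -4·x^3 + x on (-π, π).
(50 - 8·π^2)·sin(x) + (-7 + 4·π^2)·sin(2·x)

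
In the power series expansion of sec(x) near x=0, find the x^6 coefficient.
Expand to order 6: sec(x) = 61·x^6/720 + 5·x^4/24 + x^2/2 + 1 + O(x^7).
The coefficient of x^6 is 61/720.

Final answer: 61/720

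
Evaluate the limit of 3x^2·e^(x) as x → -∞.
This is a 0·∞ indeterminate form at x → -∞.
Rewrite the product as 3x^2 / e^(-x) (an ∞/∞ form) and apply L'Hôpital, or use the standard hierarchy e^(|x|) ≫ |x^2| as x → -∞.
The indeterminate product → 0, so the limit = 0.

Final answer: 0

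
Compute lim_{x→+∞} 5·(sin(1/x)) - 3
Evaluate the dominant behaviour as x → +∞; each term tends to a finite value or vanishes.
Limit = -3.

Final answer: -3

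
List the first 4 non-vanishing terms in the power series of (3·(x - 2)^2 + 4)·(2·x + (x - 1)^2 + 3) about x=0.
-12·x^3 + 28·x^2 - 48·x + 64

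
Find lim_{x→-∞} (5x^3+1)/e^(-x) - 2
The quotient is an ∞/∞ indeterminate form as x → -∞.
Compare growth rates of the dominant terms (exponentials ≫ polynomials ≫ logarithms), or apply L'Hôpital's rule; the quotient → 0.
Adding the constant: 0 - 2 = -2. Limit = -2.

Final answer: -2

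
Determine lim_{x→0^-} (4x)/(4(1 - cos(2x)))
Both numerator and denominator → 0 as x → 0^-; this is a 0/0 indeterminate form.
Expand each to leading order near x = 0: numerator ~ 4·x, denominator ~ 8·x^2.
The limit of the ratio is -∞.

Final answer: -∞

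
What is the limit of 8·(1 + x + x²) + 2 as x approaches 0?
Direct substitution at x = 0 gives 10.

Final answer: 10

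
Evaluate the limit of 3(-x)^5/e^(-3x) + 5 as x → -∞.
The quotient is an ∞/∞ indeterminate form as x → -∞.
Compare growth rates of the dominant terms (exponentials ≫ polynomials ≫ logarithms), or apply L'Hôpital's rule; the quotient → 0.
Adding the constant: 0 + 5 = 5. Limit = 5.

Final answer: 5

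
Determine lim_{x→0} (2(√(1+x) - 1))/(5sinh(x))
Both numerator and denominator → 0 as x → 0; this is a 0/0 indeterminate form.
Expand each to leading order near x = 0: numerator ~ x, denominator ~ 5·x.
The limit of the ratio is 1/5.

Final answer: 1/5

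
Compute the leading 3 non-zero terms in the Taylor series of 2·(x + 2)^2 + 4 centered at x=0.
2·x^2 + 8·x + 12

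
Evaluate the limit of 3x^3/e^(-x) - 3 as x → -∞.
The quotient is an ∞/∞ indeterminate form as x → -∞.
Compare growth rates of the dominant terms (exponentials ≫ polynomials ≫ logarithms), or apply L'Hôpital's rule; the quotient → 0.
Adding the constant: 0 - 3 = -3. Limit = -3.

Final answer: -3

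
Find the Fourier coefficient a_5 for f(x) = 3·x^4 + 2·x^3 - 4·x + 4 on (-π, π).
a_5 = (1/π) ∫_{-π}^{π} f(x)·cos(5x) dx.
Evaluate the integral (use parity and integration by parts as needed): a_5 = 144/625 - 24·π^2/25.

Final answer: 144/625 - 24·π^2/25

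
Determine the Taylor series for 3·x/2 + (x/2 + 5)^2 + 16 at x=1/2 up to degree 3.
709/16 + 27·(x - 1/2)/4 + (x - 1/2)^2/4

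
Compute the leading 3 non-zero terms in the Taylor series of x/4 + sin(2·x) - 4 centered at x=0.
-4·x^3/3 + 9·x/4 - 4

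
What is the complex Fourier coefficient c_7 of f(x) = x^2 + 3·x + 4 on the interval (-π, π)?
Compute the real Fourier coefficients first: a_7 = -4/49, b_7 = 6/7.
Then c_7 = (a_7 − i·b_7)/2 = -2/49 - 3·i/7.

Final answer: -2/49 - 3·i/7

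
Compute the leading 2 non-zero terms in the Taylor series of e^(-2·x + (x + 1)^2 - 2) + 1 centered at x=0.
x^2·e^(-1) + e^(-1) + 1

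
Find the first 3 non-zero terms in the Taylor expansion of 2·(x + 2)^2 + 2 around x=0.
2·x^2 + 8·x + 10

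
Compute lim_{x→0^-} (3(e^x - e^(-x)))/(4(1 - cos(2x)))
Both numerator and denominator → 0 as x → 0^-; this is a 0/0 indeterminate form.
Expand each to leading order near x = 0: numerator ~ 6·x, denominator ~ 8·x^2.
The limit of the ratio is -∞.

Final answer: -∞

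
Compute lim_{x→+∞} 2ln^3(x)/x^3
This is an ∞/∞ indeterminate form as x → +∞.
The polynomial denominator x^3 dominates the logarithmic numerator (any positive power of x ≫ ln^3(x) as x → ∞), so the quotient → 0.
Limit = 0.

Final answer: 0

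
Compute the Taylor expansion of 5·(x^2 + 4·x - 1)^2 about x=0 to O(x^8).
5·x^4 + 40·x^3 + 70·x^2 - 40·x + 5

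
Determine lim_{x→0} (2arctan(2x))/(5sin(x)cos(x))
Both numerator and denominator → 0 as x → 0; this is a 0/0 indeterminate form.
Expand each to leading order near x = 0: numerator ~ 4·x, denominator ~ 5·x.
The limit of the ratio is 4/5.

Final answer: 4/5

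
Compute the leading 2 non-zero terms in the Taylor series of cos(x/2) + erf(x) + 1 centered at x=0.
2·x/√(π) + 2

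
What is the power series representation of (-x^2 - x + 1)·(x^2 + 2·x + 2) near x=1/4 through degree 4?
451/256 - 17·(x - 1/4)/8 - 45·(x - 1/4)^2/8 - 4·(x - 1/4)^3 - (x - 1/4)^4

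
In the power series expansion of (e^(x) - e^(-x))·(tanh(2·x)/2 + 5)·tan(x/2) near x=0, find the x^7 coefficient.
Expand to order 7: (e^(x) - e^(-x))·(tanh(2·x)/2 + 5)·tan(x/2) = 659·x^7/360 + 11·x^6/72 - 13·x^5/12 + 5·x^4/4 + x^3 + 5·x^2 + O(x^8).
The coefficient of x^7 is 659/360.

Final answer: 659/360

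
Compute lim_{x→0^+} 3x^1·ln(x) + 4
The product is a 0·∞ indeterminate form at x → 0⁺.
Rewrite the product as 3·ln(x) / x^(-1) and apply L'Hôpital, or use the standard hierarchy x^(-1) ≫ |ln x| as x → 0⁺.
The indeterminate product → 0, so the limit = 4.

Final answer: 4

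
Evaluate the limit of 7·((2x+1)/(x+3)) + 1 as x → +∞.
Evaluate the dominant behaviour as x → +∞; each term tends to a finite value or vanishes.
Limit = 15.

Final answer: 15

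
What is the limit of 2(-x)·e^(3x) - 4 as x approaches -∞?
The product is a 0·∞ indeterminate form at x → -∞.
Rewrite the product as 2(-x) / e^(-3x) (an ∞/∞ form) and apply L'Hôpital, or use the standard hierarchy e^(3|x|) ≫ |(-x)| as x → -∞.
The indeterminate product → 0, so the limit = -4.

Final answer: -4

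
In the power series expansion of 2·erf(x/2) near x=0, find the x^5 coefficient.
Expand to order 5: 2·erf(x/2) = x^5/(80·√(π)) - x^3/(6·√(π)) + 2·x/√(π) + O(x^6).
The coefficient of x^5 is 1/(80·√(π)).

Final answer: 1/(80·√(π))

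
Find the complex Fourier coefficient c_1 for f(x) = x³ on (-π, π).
Compute the real Fourier coefficients first: a_1 = 0, b_1 = -12 + 2·π^2.
Then c_1 = (a_1 − i·b_1)/2 = -i·π^2 + 6·i.

Final answer: -i·π^2 + 6·i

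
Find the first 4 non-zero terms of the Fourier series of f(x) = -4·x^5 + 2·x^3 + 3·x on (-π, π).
(-978 - 8·π^4 + 164·π^2)·sin(x) + (-22·π^2 + 30 + 4·π^4)·sin(2·x) + (-8·π^4/3 - 230/81 + 196·π^2/27)·sin(3·x) + (-7·π^2/2 - 3/16 + 2·π^4)·sin(4·x)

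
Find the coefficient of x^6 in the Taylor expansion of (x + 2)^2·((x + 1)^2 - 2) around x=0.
Expand to order 6: (x + 2)^2·((x + 1)^2 - 2) = x^4 + 6·x^3 + 11·x^2 + 4·x - 4 + O(x^7).
The coefficient of x^6 is 0.

Final answer: 0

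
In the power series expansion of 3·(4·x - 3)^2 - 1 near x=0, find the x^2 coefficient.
Expand to order 2: 3·(4·x - 3)^2 - 1 = 48·x^2 - 72·x + 26 + O(x^3).
The coefficient of x^2 is 48.

Final answer: 48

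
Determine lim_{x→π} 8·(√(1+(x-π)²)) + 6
Direct substitution at x = π gives 14.

Final answer: 14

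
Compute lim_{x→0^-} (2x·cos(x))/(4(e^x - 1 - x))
Both numerator and denominator → 0 as x → 0^-; this is a 0/0 indeterminate form.
Expand each to leading order near x = 0: numerator ~ 2·x, denominator ~ 2·x^2.
The limit of the ratio is -∞.

Final answer: -∞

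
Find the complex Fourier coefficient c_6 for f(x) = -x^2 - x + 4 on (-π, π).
Compute the real Fourier coefficients first: a_6 = -1/9, b_6 = 1/3.
Then c_6 = (a_6 − i·b_6)/2 = -1/18 - i/6.

Final answer: -1/18 - i/6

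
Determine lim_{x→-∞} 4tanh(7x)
Evaluate the dominant behaviour as x → -∞; each term tends to a finite value or vanishes.
Limit = -4.

Final answer: -4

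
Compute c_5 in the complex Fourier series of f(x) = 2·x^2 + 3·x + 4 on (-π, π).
Compute the real Fourier coefficients first: a_5 = -8/25, b_5 = 6/5.
Then c_5 = (a_5 − i·b_5)/2 = -4/25 - 3·i/5.

Final answer: -4/25 - 3·i/5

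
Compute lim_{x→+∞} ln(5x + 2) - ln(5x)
This is an ∞ − ∞ indeterminate form.
Combine the logarithms: ln(5x+2) − ln(5x) = ln((5x+2)/(5x)) = ln(1 + 2/(5x)) → ln(1) = 0.
Limit = 0.

Final answer: 0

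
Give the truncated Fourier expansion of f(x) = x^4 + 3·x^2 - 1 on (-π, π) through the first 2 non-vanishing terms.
(36 - 8·π^2)·cos(x) - 1 + π^2 + π^4/5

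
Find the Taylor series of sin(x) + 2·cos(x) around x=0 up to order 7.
-x^7/5040 - x^6/360 + x^5/120 + x^4/12 - x^3/6 - x^2 + x + 2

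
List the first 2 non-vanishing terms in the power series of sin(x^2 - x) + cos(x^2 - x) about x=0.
1 - x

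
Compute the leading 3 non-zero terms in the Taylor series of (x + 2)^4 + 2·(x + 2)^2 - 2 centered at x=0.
26·x^2 + 40·x + 22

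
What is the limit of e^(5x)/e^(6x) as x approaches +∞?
This is an ∞/∞ indeterminate form as x → +∞.
Rewrite e^(5x)/e^(6x) = e^((5−6)x) = e^(-x); the exponent coefficient is -1 < 0 so e^(-x) → 0.
Limit = 0.

Final answer: 0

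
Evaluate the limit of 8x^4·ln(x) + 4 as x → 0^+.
The product is a 0·∞ indeterminate form at x → 0⁺.
Rewrite the product as 8·ln(x) / x^(-4) and apply L'Hôpital, or use the standard hierarchy x^(-4) ≫ |ln x| as x → 0⁺.
The indeterminate product → 0, so the limit = 4.

Final answer: 4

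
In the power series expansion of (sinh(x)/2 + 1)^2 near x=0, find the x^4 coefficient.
Expand to order 4: (sinh(x)/2 + 1)^2 = x^4/12 + x^3/6 + x^2/4 + x + 1 + O(x^5).
The coefficient of x^4 is 1/12.

Final answer: 1/12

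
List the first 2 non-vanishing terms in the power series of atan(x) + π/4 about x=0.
x + π/4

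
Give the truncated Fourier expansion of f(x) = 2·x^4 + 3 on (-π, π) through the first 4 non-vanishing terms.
(96 - 16·π^2)·cos(x) + (-6 + 4·π^2)·cos(2·x) + (32/27 - 16·π^2/9)·cos(3·x) + 3 + 2·π^4/5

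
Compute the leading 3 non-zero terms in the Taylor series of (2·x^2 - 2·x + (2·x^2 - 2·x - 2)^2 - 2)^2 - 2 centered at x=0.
28·x^2 + 24·x + 2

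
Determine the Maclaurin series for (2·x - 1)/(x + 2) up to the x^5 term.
5·x^5/64 - 5·x^4/32 + 5·x^3/16 - 5·x^2/8 + 5·x/4 - 1/2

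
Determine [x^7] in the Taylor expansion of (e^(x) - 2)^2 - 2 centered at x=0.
Expand to order 7: (e^(x) - 2)^2 - 2 = 31·x^7/1260 + x^6/12 + 7·x^5/30 + x^4/2 + 2·x^3/3 - 2·x - 1 + O(x^8).
The coefficient of x^7 is 31/1260.

Final answer: 31/1260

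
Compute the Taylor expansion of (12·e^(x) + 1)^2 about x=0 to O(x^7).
77·x^6/6 + 193·x^5/5 + 97·x^4 + 196·x^3 + 300·x^2 + 312·x + 169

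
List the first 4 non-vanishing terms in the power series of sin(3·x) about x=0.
-243·x^7/560 + 81·x^5/40 - 9·x^3/2 + 3·x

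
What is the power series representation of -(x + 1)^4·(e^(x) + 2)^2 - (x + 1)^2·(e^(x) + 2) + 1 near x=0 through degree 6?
-881·x^6/48 - 4547·x^5/120 - 1601·x^4/24 - 553·x^3/6 - 175·x^2/2 - 49·x - 11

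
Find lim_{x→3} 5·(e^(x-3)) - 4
Direct substitution at x = 3 gives 1.

Final answer: 1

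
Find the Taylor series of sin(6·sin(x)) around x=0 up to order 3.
-37·x^3 + 6·x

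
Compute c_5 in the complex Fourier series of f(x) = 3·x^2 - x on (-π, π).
Compute the real Fourier coefficients first: a_5 = -12/25, b_5 = -2/5.
Then c_5 = (a_5 − i·b_5)/2 = -6/25 + i/5.

Final answer: -6/25 + i/5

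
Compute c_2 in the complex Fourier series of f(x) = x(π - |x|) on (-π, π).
Compute the real Fourier coefficients first: a_2 = 0, b_2 = 0.
Then c_2 = (a_2 − i·b_2)/2 = 0.

Final answer: 0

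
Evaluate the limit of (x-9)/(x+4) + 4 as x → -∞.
Evaluate the dominant behaviour as x → -∞; each term tends to a finite value or vanishes.
Limit = 5.

Final answer: 5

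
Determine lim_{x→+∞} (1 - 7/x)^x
As x → +∞: this is the defining limit (1 - 7/x)^x → e^(-7).
Limit = e^(-7).

Final answer: e^(-7)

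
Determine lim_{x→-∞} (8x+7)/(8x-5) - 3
Evaluate the dominant behaviour as x → -∞; each term tends to a finite value or vanishes.
Limit = -2.

Final answer: -2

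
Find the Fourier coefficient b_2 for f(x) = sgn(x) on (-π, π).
b_2 = (1/π) ∫_{-π}^{π} f(x)·sin(2x) dx.
Evaluate the integral (use parity and integration by parts as needed): b_2 = 0.

Final answer: 0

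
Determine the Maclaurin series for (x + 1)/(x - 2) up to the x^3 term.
-3·x^3/16 - 3·x^2/8 - 3·x/4 - 1/2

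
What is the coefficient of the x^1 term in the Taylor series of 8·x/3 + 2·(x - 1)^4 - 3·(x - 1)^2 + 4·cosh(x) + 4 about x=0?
Expand to order 1: 8·x/3 + 2·(x - 1)^4 - 3·(x - 1)^2 + 4·cosh(x) + 4 = 2·x/3 + 7 + O(x^2).
The coefficient of x^1 is 2/3.

Final answer: 2/3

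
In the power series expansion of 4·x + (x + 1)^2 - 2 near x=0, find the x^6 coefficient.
Expand to order 6: 4·x + (x + 1)^2 - 2 = x^2 + 6·x - 1 + O(x^7).
The coefficient of x^6 is 0.

Final answer: 0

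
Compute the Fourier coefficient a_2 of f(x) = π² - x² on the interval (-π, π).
a_2 = (1/π) ∫_{-π}^{π} f(x)·cos(2x) dx.
Evaluate the integral (use parity and integration by parts as needed): a_2 = -1.

Final answer: -1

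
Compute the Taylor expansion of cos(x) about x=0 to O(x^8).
-x^6/720 + x^4/24 - x^2/2 + 1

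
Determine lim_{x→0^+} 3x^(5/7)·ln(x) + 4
The product is a 0·∞ indeterminate form at x → 0⁺.
Rewrite the product as 3·ln(x) / x^(-5/7) and apply L'Hôpital, or use the standard hierarchy x^(-5/7) ≫ |ln x| as x → 0⁺.
The indeterminate product → 0, so the limit = 4.

Final answer: 4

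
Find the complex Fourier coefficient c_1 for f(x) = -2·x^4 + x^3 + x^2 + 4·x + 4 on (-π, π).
Compute the real Fourier coefficients first: a_1 = -100 + 16·π^2, b_1 = -4 + 2·π^2.
Then c_1 = (a_1 − i·b_1)/2 = -50 + 8·π^2 - i·π^2 + 2·i.

Final answer: -50 + 8·π^2 - i·π^2 + 2·i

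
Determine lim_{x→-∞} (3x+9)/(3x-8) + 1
Evaluate the dominant behaviour as x → -∞; each term tends to a finite value or vanishes.
Limit = 2.

Final answer: 2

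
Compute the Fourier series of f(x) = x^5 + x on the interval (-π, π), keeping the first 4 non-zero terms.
(-40·π^2 + 2·π^4 + 242)·sin(x) + (-π^4 - 17/2 + 5·π^2)·sin(2·x) + (-40·π^2/27 + 134/81 + 2·π^4/3)·sin(3·x) + (-π^4/2 - 47/64 + 5·π^2/8)·sin(4·x)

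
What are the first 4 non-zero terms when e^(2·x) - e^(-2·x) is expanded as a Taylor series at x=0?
16·x^7/315 + 8·x^5/15 + 8·x^3/3 + 4·x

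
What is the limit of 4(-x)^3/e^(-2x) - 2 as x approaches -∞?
The quotient is an ∞/∞ indeterminate form as x → -∞.
Compare growth rates of the dominant terms (exponentials ≫ polynomials ≫ logarithms), or apply L'Hôpital's rule; the quotient → 0.
Adding the constant: 0 - 2 = -2. Limit = -2.

Final answer: -2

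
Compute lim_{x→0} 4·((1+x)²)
Direct substitution at x = 0 gives 4.

Final answer: 4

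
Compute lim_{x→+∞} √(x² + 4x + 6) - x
As x → +∞: multiply by the conjugate to get (4x+6)/(√(x²+4x+6)+x); the denominator ~ 2x, so the limit is 4/2 = 2.
Limit = 2.

Final answer: 2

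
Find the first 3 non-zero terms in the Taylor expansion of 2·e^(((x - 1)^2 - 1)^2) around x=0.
-8·x^3 + 8·x^2 + 2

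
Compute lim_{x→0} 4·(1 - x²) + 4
Direct substitution at x = 0 gives 8.

Final answer: 8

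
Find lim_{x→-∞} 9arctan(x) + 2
Evaluate the dominant behaviour as x → -∞; each term tends to a finite value or vanishes.
Limit = 2 - 9·π/2.

Final answer: 2 - 9·π/2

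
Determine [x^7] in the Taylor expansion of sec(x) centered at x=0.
Expand to order 7: sec(x) = 61·x^6/720 + 5·x^4/24 + x^2/2 + 1 + O(x^8).
The coefficient of x^7 is 0.

Final answer: 0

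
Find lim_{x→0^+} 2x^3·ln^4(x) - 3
The product is a 0·∞ indeterminate form at x → 0⁺.
Rewrite the product as 2·ln^4(x) / x^(-3) and apply L'Hôpital, or use the standard hierarchy x^(-3) ≫ |ln x|^4 as x → 0⁺.
The indeterminate product → 0, so the limit = -3.

Final answer: -3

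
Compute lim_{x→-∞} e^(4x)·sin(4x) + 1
Evaluate the dominant behaviour as x → -∞; each term tends to a finite value or vanishes.
Limit = 1.

Final answer: 1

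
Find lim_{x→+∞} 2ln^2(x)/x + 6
The quotient is an ∞/∞ indeterminate form as x → +∞.
The polynomial denominator x dominates the logarithmic numerator (any positive power of x ≫ ln^2(x) as x → ∞), so the quotient → 0.
Adding the constant: 0 + 6 = 6. Limit = 6.

Final answer: 6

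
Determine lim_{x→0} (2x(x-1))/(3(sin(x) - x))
Both numerator and denominator → 0 as x → 0; this is a 0/0 indeterminate form.
Expand each to leading order near x = 0: numerator ~ -2·x, denominator ~ -x^3/2.
The limit of the ratio is ∞.

Final answer: ∞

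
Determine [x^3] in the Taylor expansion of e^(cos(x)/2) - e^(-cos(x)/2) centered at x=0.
Expand to order 3: e^(cos(x)/2) - e^(-cos(x)/2) = x^2·(-e^(1/2)/4 - e^(-1/2)/4) - e^(-1/2) + e^(1/2) + O(x^4).
The coefficient of x^3 is 0.

Final answer: 0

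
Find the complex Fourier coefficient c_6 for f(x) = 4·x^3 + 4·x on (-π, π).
Compute the real Fourier coefficients first: a_6 = 0, b_6 = -4·π^2/3 - 10/9.
Then c_6 = (a_6 − i·b_6)/2 = 5·i/9 + 2·i·π^2/3.

Final answer: 5·i/9 + 2·i·π^2/3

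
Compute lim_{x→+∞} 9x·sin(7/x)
As x → +∞: let u = 7/x → 0⁺; then 9·x·sin(7/x) = 9·7·sin(u)/u → 9·7·1 = 63.
Limit = 63.

Final answer: 63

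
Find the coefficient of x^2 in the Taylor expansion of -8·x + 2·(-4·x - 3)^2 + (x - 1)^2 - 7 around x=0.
Expand to order 2: -8·x + 2·(-4·x - 3)^2 + (x - 1)^2 - 7 = 33·x^2 + 38·x + 12 + O(x^3).
The coefficient of x^2 is 33.

Final answer: 33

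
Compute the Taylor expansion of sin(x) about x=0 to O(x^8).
-x^7/5040 + x^5/120 - x^3/6 + x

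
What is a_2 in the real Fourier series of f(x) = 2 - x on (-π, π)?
a_2 = (1/π) ∫_{-π}^{π} f(x)·cos(2x) dx.
Evaluate the integral (use parity and integration by parts as needed): a_2 = 0.

Final answer: 0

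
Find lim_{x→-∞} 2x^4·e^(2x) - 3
The product is a 0·∞ indeterminate form at x → -∞.
Rewrite the product as 2x^4 / e^(-2x) (an ∞/∞ form) and apply L'Hôpital, or use the standard hierarchy e^(2|x|) ≫ |x^4| as x → -∞.
The indeterminate product → 0, so the limit = -3.

Final answer: -3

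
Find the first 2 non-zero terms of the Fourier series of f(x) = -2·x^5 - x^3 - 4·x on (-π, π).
(-476 - 4·π^4 + 78·π^2)·sin(x) + (-9·π^2 + 35/2 + 2·π^4)·sin(2·x)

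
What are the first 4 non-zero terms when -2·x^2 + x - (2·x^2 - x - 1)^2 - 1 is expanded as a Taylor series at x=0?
4·x^3 + x^2 - x - 2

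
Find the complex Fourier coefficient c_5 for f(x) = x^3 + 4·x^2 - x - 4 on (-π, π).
Compute the real Fourier coefficients first: a_5 = -16/25, b_5 = -62/125 + 2·π^2/5.
Then c_5 = (a_5 − i·b_5)/2 = -8/25 - i·π^2/5 + 31·i/125.

Final answer: -8/25 - i·π^2/5 + 31·i/125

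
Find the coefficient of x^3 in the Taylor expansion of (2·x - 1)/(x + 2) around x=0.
Expand to order 3: (2·x - 1)/(x + 2) = 5·x^3/16 - 5·x^2/8 + 5·x/4 - 1/2 + O(x^4).
The coefficient of x^3 is 5/16.

Final answer: 5/16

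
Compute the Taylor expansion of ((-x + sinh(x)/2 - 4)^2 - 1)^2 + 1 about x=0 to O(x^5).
-373·x^4/48 - 18·x^3 + 47·x^2/2 + 120·x + 226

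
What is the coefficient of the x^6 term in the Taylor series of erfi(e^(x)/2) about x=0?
Expand to order 6: erfi(e^(x)/2) = 5339·x^6·e^(1/4)/(23040·√(π)) + 601·x^5·e^(1/4)/(1920·√(π)) + 79·x^4·e^(1/4)/(192·√(π)) + 13·x^3·e^(1/4)/(24·√(π)) + 3·x^2·e^(1/4)/(4·√(π)) + x·e^(1/4)/√(π) + erfi(1/2) + O(x^7).
The coefficient of x^6 is 5339·e^(1/4)/(23040·√(π)).

Final answer: 5339·e^(1/4)/(23040·√(π))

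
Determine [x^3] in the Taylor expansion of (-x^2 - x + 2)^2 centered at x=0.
Expand to order 3: (-x^2 - x + 2)^2 = 2·x^3 - 3·x^2 - 4·x + 4 + O(x^4).
The coefficient of x^3 is 2.

Final answer: 2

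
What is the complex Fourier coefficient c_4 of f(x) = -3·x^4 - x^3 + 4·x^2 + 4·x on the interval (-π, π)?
Compute the real Fourier coefficients first: a_4 = 25/16 - 3·π^2/2, b_4 = -35/16 + π^2/2.
Then c_4 = (a_4 − i·b_4)/2 = -3·π^2/4 + 25/32 - i·π^2/4 + 35·i/32.

Final answer: -3·π^2/4 + 25/32 - i·π^2/4 + 35·i/32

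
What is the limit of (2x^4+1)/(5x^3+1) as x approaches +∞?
This is an ∞/∞ indeterminate form as x → +∞.
Divide numerator and denominator by x^4 and let the lower-order terms vanish; the numerator's degree 4 exceeds the denominator's degree 3, so the quotient diverges.
Limit = ∞.

Final answer: ∞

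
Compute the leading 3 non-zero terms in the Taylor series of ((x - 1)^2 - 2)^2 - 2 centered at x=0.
2·x^2 + 4·x - 1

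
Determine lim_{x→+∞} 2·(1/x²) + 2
Evaluate the dominant behaviour as x → +∞; each term tends to a finite value or vanishes.
Limit = 2.

Final answer: 2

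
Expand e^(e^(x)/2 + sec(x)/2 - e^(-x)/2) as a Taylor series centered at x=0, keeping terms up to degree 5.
51·x^5·e^(1/2)/160 + 15·x^4·e^(1/2)/32 + 7·x^3·e^(1/2)/12 + 3·x^2·e^(1/2)/4 + x·e^(1/2) + e^(1/2)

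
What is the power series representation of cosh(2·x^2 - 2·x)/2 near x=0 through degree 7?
-8·x^7/5 + 92·x^6/45 - 4·x^5/3 + 4·x^4/3 - 2·x^3 + x^2 + 1/2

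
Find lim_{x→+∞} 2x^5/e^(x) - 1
The quotient is an ∞/∞ indeterminate form as x → +∞.
The exponential denominator e^(x) dominates the polynomial numerator (e^x ≫ x^5 as x → ∞), so the quotient → 0.
Adding the constant: 0 - 1 = -1. Limit = -1.

Final answer: -1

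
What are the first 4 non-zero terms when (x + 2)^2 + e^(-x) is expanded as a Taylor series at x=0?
-x^3/6 + 3·x^2/2 + 3·x + 5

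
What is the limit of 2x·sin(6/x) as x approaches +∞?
As x → +∞: let u = 6/x → 0⁺; then 2·x·sin(6/x) = 2·6·sin(u)/u → 2·6·1 = 12.
Limit = 12.

Final answer: 12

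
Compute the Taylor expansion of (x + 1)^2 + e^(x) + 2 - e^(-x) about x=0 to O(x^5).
x^3/3 + x^2 + 4·x + 3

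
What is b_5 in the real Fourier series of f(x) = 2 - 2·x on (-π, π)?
b_5 = (1/π) ∫_{-π}^{π} f(x)·sin(5x) dx.
Evaluate the integral (use parity and integration by parts as needed): b_5 = -4/5.

Final answer: -4/5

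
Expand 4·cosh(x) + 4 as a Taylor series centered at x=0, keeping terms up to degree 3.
2·x^2 + 8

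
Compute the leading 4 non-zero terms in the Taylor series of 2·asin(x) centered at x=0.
5·x^7/56 + 3·x^5/20 + x^3/3 + 2·x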